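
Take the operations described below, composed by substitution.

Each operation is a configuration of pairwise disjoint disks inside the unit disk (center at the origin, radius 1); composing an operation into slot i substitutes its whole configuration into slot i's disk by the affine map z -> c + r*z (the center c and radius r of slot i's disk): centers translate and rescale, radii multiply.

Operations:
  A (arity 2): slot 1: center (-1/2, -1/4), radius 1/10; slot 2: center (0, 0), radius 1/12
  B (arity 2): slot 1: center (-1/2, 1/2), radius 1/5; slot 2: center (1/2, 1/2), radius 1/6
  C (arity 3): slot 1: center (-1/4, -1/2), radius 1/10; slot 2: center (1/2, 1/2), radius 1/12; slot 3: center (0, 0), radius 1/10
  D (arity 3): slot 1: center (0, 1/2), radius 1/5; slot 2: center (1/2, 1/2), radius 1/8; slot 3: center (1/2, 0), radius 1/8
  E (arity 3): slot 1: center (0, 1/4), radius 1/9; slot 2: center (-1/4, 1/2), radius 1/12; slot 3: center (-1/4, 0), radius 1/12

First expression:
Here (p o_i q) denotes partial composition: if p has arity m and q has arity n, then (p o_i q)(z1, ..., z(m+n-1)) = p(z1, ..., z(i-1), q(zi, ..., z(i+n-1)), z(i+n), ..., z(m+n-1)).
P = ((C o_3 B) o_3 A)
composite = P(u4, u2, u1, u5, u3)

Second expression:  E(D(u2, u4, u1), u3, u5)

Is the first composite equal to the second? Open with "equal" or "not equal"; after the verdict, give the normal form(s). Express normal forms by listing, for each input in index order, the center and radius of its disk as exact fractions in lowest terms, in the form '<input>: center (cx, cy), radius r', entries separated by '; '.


not equal: they reduce to u1: center (-3/50, 9/200), radius 1/500; u2: center (1/2, 1/2), radius 1/12; u3: center (1/20, 1/20), radius 1/60; u4: center (-1/4, -1/2), radius 1/10; u5: center (-1/20, 1/20), radius 1/600 and u1: center (1/18, 1/4), radius 1/72; u2: center (0, 11/36), radius 1/45; u3: center (-1/4, 1/2), radius 1/12; u4: center (1/18, 11/36), radius 1/72; u5: center (-1/4, 0), radius 1/12

Reducing the first expression gives u1: center (-3/50, 9/200), radius 1/500; u2: center (1/2, 1/2), radius 1/12; u3: center (1/20, 1/20), radius 1/60; u4: center (-1/4, -1/2), radius 1/10; u5: center (-1/20, 1/20), radius 1/600
Reducing the second expression gives u1: center (1/18, 1/4), radius 1/72; u2: center (0, 11/36), radius 1/45; u3: center (-1/4, 1/2), radius 1/12; u4: center (1/18, 11/36), radius 1/72; u5: center (-1/4, 0), radius 1/12
The normal forms differ: not equal.


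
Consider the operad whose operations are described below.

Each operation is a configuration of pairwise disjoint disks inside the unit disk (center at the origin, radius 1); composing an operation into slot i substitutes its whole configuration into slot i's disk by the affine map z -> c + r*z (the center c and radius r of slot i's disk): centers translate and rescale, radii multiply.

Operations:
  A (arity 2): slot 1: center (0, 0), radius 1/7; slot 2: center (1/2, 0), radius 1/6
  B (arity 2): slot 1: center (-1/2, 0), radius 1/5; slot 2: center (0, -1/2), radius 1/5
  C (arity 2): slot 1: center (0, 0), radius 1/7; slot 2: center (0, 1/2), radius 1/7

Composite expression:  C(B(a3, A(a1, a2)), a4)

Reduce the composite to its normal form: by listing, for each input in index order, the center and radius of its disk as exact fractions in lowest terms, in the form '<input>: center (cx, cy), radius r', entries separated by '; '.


Nesting under C composes maps z -> c + r*z down each a-path.
tracing a3 down its 2-map path: center (-1/14, 0), radius 1/35
tracing a1 down its 3-map path: center (0, -1/14), radius 1/245
tracing a2 down its 3-map path: center (1/70, -1/14), radius 1/210
tracing a4 down its 1-map path: center (0, 1/2), radius 1/7

a1: center (0, -1/14), radius 1/245; a2: center (1/70, -1/14), radius 1/210; a3: center (-1/14, 0), radius 1/35; a4: center (0, 1/2), radius 1/7


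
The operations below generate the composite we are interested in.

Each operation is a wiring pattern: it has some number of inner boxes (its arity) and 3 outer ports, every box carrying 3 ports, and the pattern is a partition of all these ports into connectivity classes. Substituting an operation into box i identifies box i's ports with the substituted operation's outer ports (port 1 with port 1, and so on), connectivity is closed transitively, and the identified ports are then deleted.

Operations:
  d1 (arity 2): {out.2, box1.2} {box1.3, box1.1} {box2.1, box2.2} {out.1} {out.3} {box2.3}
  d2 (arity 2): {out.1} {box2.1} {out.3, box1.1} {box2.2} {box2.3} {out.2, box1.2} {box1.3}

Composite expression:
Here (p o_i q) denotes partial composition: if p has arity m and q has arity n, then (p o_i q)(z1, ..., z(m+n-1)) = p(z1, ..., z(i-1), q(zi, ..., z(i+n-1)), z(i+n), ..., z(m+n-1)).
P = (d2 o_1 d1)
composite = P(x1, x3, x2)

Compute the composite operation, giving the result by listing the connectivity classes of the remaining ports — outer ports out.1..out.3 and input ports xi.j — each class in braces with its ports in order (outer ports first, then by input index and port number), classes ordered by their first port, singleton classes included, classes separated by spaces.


Two ports join when wires chain via d2-identified ports.
after d1, the pattern on (x1, x3) reads {out.1} {out.2, x1.2} {out.3} {x1.1, x1.3} {x3.1, x3.2} {x3.3} (out.j = its outer ports)
after d2, the pattern on (x1, x3, x2) reads {out.1} {out.2, x1.2} {out.3} {x1.1, x1.3} {x2.1} {x2.2} {x2.3} {x3.1, x3.2} {x3.3} (out.j = its outer ports)

{out.1} {out.2, x1.2} {out.3} {x1.1, x1.3} {x2.1} {x2.2} {x2.3} {x3.1, x3.2} {x3.3}


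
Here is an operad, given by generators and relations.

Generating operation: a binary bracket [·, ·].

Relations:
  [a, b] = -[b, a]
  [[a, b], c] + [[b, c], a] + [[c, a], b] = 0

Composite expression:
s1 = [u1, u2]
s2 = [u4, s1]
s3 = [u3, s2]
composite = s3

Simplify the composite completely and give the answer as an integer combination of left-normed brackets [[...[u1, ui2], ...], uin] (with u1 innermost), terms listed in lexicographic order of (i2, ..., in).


A multilinear Lie element is pinned by u1-initial words (u1 innermost).
Composite bracket: [u3, [u4, [u1, u2]]]
Full expansion: 8 signed words from ab - ba (2^3 = 8).
Words beginning with u1 determine it all:
  u1u2u4u3 (sign +1) contributes +[[[u1, u2], u4], u3]

[[[u1, u2], u4], u3]


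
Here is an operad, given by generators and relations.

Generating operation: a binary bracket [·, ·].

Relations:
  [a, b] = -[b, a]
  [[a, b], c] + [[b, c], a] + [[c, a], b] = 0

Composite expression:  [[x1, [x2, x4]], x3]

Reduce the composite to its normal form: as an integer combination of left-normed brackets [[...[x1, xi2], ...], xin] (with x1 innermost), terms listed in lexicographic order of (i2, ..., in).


[[[x1, x2], x4], x3] - [[[x1, x4], x2], x3]

A multilinear Lie element is pinned by x1-initial words (x1 innermost).
Composite bracket: [[x1, [x2, x4]], x3]
Applying ab - ba throughout gives 8 signed words (2^3 = 8).
Only words starting with x1 matter:
  word x1x2x4x3 has sign +1, contributing +[[[x1, x2], x4], x3]
  word x1x4x2x3 has sign -1, contributing -[[[x1, x4], x2], x3]


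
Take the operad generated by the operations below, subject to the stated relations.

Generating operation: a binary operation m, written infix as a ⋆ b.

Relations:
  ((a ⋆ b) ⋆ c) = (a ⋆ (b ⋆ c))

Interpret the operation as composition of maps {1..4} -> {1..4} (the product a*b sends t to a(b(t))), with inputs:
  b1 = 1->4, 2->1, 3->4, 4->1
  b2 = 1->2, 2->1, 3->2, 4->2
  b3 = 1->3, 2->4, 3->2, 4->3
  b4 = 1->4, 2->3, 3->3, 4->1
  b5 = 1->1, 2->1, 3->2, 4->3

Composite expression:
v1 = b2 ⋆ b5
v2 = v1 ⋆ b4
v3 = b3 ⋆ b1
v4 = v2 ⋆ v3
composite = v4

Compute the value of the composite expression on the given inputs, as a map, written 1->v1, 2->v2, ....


1->1, 2->1, 3->1, 4->1

(b2 ⋆ b5) = 1->2, 2->2, 3->1, 4->2
((b2 ⋆ b5) ⋆ b4) = 1->2, 2->1, 3->1, 4->2
(b3 ⋆ b1) = 1->3, 2->3, 3->3, 4->3
(((b2 ⋆ b5) ⋆ b4) ⋆ (b3 ⋆ b1)) = 1->1, 2->1, 3->1, 4->1


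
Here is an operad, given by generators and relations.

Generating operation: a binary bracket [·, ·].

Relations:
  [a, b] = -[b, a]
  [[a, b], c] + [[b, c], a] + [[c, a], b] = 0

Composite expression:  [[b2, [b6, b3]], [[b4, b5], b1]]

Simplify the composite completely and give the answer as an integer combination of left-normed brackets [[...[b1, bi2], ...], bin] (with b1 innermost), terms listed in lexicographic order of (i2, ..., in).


-[[[[[b1, b4], b5], b2], b3], b6] + [[[[[b1, b4], b5], b2], b6], b3] + [[[[[b1, b4], b5], b3], b6], b2] - [[[[[b1, b4], b5], b6], b3], b2] + [[[[[b1, b5], b4], b2], b3], b6] - [[[[[b1, b5], b4], b2], b6], b3] - [[[[[b1, b5], b4], b3], b6], b2] + [[[[[b1, b5], b4], b6], b3], b2]

Expand each bracket as ab - ba; the b1-initial words give the coefficients.
Composite bracket: [[b2, [b6, b3]], [[b4, b5], b1]]
Expanding via [a, b] = ab - ba: 32 signed words (2^5 = 32).
Only words starting with b1 matter:
  word b1b4b5b2b3b6 has sign -1, contributing -[[[[[b1, b4], b5], b2], b3], b6]
  word b1b4b5b2b6b3 has sign +1, contributing +[[[[[b1, b4], b5], b2], b6], b3]
  word b1b4b5b3b6b2 has sign +1, contributing +[[[[[b1, b4], b5], b3], b6], b2]
  word b1b4b5b6b3b2 has sign -1, contributing -[[[[[b1, b4], b5], b6], b3], b2]
  word b1b5b4b2b3b6 has sign +1, contributing +[[[[[b1, b5], b4], b2], b3], b6]
  word b1b5b4b2b6b3 has sign -1, contributing -[[[[[b1, b5], b4], b2], b6], b3]
  word b1b5b4b3b6b2 has sign -1, contributing -[[[[[b1, b5], b4], b3], b6], b2]
  word b1b5b4b6b3b2 has sign +1, contributing +[[[[[b1, b5], b4], b6], b3], b2]


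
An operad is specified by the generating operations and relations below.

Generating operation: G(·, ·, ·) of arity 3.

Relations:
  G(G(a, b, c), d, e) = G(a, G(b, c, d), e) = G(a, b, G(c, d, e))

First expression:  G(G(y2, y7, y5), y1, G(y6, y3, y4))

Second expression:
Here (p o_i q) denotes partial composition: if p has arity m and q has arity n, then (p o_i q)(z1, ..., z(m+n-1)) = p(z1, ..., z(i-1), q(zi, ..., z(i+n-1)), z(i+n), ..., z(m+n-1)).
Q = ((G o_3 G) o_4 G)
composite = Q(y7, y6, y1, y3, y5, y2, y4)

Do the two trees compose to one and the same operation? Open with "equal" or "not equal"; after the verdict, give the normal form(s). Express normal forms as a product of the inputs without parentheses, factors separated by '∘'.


Reducing the first expression gives y2 ∘ y7 ∘ y5 ∘ y1 ∘ y6 ∘ y3 ∘ y4
Reducing the second expression gives y7 ∘ y6 ∘ y1 ∘ y3 ∘ y5 ∘ y2 ∘ y4
Different reductions; not equal.

not equal: they reduce to y2 ∘ y7 ∘ y5 ∘ y1 ∘ y6 ∘ y3 ∘ y4 and y7 ∘ y6 ∘ y1 ∘ y3 ∘ y5 ∘ y2 ∘ y4


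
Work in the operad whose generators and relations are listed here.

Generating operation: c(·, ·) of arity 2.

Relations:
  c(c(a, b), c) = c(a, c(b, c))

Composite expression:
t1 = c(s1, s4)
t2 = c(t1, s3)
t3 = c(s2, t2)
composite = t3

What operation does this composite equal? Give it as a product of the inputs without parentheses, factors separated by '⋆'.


s2 ⋆ s1 ⋆ s4 ⋆ s3

Associativity of c dissolves the nesting; only the s-input order survives.
c(s1, s4) collapses to s1 ⋆ s4
c(c(s1, s4), s3) collapses to s1 ⋆ s4 ⋆ s3
c(s2, c(c(s1, s4), s3)) collapses to s2 ⋆ s1 ⋆ s4 ⋆ s3


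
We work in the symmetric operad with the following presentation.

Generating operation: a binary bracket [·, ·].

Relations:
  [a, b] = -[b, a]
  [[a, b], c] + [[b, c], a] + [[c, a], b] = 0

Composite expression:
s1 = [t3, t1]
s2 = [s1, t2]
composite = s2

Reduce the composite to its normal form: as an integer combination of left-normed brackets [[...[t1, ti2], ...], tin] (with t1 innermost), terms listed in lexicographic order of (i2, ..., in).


-[[t1, t3], t2]

Antisymmetry and Jacobi reduce to t1-anchored left-normed brackets.
Composite bracket: [[t3, t1], t2]
Under [a, b] = ab - ba we get 4 signed associative words (2^2 = 4).
The t1-initial words carry the normal form:
  word t1t3t2 has sign -1, contributing -[[t1, t3], t2]


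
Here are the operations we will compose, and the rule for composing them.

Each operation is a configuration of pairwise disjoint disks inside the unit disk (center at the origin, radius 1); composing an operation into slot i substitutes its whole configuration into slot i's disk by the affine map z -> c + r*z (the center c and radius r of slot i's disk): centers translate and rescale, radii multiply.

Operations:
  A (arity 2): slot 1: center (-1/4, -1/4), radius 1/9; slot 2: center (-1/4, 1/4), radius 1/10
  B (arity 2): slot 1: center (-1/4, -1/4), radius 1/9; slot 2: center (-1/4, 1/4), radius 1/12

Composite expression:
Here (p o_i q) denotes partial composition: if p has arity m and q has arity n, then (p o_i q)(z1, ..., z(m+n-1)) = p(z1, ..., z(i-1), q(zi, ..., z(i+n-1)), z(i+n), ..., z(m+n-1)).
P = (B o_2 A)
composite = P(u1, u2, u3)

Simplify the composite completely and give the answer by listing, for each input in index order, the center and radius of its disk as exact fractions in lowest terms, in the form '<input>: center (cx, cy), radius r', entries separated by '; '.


Below B, radii multiply path by path; the u-disk centers shift.
tracing u1 down its 1-map path: center (-1/4, -1/4), radius 1/9
tracing u2 down its 2-map path: center (-13/48, 11/48), radius 1/108
tracing u3 down its 2-map path: center (-13/48, 13/48), radius 1/120

u1: center (-1/4, -1/4), radius 1/9; u2: center (-13/48, 11/48), radius 1/108; u3: center (-13/48, 13/48), radius 1/120


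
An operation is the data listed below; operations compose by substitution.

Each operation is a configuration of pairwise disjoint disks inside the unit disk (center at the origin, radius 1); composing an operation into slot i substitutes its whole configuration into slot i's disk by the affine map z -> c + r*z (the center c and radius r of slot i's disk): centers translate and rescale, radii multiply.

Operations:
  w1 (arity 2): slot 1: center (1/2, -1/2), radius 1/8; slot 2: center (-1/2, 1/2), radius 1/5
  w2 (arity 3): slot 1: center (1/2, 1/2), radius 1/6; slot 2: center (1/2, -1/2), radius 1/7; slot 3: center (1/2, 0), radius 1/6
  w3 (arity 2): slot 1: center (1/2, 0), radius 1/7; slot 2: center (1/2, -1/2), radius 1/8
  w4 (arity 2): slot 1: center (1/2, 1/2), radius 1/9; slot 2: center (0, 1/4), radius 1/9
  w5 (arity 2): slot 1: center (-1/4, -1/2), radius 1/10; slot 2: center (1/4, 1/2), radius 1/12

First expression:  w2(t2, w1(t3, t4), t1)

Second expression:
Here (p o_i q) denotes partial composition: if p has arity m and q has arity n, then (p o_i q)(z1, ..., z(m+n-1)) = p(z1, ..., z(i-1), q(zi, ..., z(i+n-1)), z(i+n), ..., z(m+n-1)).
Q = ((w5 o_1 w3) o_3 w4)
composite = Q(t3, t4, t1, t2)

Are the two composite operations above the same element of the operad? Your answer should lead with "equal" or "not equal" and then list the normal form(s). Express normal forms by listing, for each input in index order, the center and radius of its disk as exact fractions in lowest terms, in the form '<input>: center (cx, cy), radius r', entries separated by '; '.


not equal — first t1: center (1/2, 0), radius 1/6; t2: center (1/2, 1/2), radius 1/6; t3: center (4/7, -4/7), radius 1/56; t4: center (3/7, -3/7), radius 1/35, second t1: center (7/24, 13/24), radius 1/108; t2: center (1/4, 25/48), radius 1/108; t3: center (-1/5, -1/2), radius 1/70; t4: center (-1/5, -11/20), radius 1/80


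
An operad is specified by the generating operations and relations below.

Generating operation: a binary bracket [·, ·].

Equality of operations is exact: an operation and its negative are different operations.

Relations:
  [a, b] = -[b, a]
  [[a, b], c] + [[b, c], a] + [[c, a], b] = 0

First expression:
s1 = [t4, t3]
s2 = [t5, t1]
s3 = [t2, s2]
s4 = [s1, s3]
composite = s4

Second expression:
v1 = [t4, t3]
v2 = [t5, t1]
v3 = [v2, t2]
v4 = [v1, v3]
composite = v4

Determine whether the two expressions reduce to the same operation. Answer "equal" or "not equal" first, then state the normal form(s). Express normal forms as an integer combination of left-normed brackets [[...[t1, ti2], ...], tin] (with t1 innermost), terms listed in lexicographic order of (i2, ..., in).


not equal; first: [[[[t1, t5], t2], t3], t4] - [[[[t1, t5], t2], t4], t3]; second: -[[[[t1, t5], t2], t3], t4] + [[[[t1, t5], t2], t4], t3]

Reducing the first expression gives [[[[t1, t5], t2], t3], t4] - [[[[t1, t5], t2], t4], t3]
Reducing the second expression gives -[[[[t1, t5], t2], t3], t4] + [[[[t1, t5], t2], t4], t3]
Distinct normal forms: not equal.


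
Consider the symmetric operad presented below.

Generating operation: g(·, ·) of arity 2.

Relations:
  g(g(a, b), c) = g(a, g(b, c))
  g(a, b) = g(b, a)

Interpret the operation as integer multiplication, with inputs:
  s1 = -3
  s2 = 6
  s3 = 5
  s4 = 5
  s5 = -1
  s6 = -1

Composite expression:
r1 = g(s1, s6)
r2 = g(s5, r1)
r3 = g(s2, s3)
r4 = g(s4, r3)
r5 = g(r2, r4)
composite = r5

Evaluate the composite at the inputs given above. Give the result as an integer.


-450


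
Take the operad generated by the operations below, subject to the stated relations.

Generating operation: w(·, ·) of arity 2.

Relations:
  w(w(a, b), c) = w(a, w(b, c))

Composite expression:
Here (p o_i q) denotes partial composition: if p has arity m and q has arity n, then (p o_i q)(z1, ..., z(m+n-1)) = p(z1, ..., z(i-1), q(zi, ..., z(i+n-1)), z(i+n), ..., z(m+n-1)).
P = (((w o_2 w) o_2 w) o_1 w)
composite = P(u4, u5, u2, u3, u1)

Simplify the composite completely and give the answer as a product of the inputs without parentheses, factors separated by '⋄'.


u4 ⋄ u5 ⋄ u2 ⋄ u3 ⋄ u1

Every regrouping of w is equal, so read the u-inputs in written order.
w(u4, u5) unparenthesizes to u4 ⋄ u5
w(u2, u3) unparenthesizes to u2 ⋄ u3
w(w(u2, u3), u1) unparenthesizes to u2 ⋄ u3 ⋄ u1
w(w(u4, u5), w(w(u2, u3), u1)) unparenthesizes to u4 ⋄ u5 ⋄ u2 ⋄ u3 ⋄ u1


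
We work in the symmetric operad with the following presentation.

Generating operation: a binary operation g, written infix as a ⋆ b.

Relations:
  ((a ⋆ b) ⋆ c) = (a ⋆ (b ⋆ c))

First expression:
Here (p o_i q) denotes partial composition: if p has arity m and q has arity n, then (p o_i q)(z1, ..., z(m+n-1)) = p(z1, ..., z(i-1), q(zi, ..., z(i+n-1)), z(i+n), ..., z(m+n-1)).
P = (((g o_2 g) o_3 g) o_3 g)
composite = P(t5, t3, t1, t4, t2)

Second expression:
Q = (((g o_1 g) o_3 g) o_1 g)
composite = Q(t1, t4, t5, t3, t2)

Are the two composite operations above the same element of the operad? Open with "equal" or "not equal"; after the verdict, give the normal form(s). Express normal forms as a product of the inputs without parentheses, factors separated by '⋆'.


not equal; first: t5 ⋆ t3 ⋆ t1 ⋆ t4 ⋆ t2; second: t1 ⋆ t4 ⋆ t5 ⋆ t3 ⋆ t2


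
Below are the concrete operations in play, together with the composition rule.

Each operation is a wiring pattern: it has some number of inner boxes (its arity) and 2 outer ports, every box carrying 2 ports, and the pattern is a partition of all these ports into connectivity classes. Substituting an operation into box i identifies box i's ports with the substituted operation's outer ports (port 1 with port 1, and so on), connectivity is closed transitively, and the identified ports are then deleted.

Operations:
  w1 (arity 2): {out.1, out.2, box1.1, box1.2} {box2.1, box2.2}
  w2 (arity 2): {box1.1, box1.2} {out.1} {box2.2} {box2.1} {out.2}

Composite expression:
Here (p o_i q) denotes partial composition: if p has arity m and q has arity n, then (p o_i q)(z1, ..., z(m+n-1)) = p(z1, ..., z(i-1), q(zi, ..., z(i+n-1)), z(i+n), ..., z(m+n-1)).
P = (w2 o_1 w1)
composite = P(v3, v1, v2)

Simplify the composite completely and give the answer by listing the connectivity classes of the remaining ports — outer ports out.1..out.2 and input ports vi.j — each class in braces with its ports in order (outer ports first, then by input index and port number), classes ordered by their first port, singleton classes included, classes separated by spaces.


{out.1} {out.2} {v1.1, v1.2} {v2.1} {v2.2} {v3.1, v3.2}


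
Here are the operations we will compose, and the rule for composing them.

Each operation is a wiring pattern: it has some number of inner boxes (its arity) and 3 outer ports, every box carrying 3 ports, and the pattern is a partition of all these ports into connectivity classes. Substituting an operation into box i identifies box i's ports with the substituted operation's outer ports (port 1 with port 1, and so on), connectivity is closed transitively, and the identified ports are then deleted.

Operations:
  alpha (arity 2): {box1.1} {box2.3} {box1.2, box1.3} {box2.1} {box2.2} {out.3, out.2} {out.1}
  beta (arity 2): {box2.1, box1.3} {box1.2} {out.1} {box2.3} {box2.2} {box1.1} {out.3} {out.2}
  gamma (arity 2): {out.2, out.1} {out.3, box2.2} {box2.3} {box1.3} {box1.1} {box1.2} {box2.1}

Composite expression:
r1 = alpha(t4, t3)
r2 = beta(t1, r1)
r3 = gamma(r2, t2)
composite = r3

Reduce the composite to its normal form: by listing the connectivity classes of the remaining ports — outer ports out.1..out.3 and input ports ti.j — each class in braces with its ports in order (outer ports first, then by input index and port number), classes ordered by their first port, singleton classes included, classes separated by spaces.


{out.1, out.2} {out.3, t2.2} {t1.1} {t1.2} {t1.3} {t2.1} {t2.3} {t3.1} {t3.2} {t3.3} {t4.1} {t4.2, t4.3}

Treat the ports identified at gamma as solder joints: merge, then drop.
through alpha, on inputs (t4, t3): {out.1} {out.2, out.3} {t3.1} {t3.2} {t3.3} {t4.1} {t4.2, t4.3} (out.j = stage outer ports)
through beta, on inputs (t1, t4, t3): {out.1} {out.2} {out.3} {t1.1} {t1.2} {t1.3} {t3.1} {t3.2} {t3.3} {t4.1} {t4.2, t4.3} (out.j = stage outer ports)
through gamma, on inputs (t1, t4, t3, t2): {out.1, out.2} {out.3, t2.2} {t1.1} {t1.2} {t1.3} {t2.1} {t2.3} {t3.1} {t3.2} {t3.3} {t4.1} {t4.2, t4.3} (out.j = stage outer ports)


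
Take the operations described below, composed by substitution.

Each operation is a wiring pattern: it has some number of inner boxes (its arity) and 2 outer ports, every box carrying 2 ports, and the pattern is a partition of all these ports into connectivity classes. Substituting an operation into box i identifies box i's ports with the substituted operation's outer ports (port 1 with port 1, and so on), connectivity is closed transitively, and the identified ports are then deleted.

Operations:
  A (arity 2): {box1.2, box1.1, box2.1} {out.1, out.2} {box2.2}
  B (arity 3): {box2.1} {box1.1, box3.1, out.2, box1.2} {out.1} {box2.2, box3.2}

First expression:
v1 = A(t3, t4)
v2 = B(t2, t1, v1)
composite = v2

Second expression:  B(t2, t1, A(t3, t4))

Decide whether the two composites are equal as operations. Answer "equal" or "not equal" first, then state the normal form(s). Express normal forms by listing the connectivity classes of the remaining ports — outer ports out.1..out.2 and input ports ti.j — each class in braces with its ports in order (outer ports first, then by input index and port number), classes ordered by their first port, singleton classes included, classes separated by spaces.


equal: each reduces to {out.1} {out.2, t1.2, t2.1, t2.2} {t1.1} {t3.1, t3.2, t4.1} {t4.2}

The first expression reduces to {out.1} {out.2, t1.2, t2.1, t2.2} {t1.1} {t3.1, t3.2, t4.1} {t4.2}
The second expression reduces to {out.1} {out.2, t1.2, t2.1, t2.2} {t1.1} {t3.1, t3.2, t4.1} {t4.2}
The normal forms match — equal.


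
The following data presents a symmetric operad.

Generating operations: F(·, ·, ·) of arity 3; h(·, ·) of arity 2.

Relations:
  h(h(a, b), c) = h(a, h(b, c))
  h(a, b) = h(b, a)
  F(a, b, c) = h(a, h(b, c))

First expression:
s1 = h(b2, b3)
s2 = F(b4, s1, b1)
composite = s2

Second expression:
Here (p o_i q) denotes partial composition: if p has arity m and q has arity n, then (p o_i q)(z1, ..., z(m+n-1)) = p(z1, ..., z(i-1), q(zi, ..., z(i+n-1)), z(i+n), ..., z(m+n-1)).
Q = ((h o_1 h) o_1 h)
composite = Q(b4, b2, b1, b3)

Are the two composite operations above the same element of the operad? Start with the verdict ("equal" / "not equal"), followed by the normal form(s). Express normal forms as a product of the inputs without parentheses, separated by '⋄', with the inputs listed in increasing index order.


Normal form of the first expression: b1 ⋄ b2 ⋄ b3 ⋄ b4
Normal form of the second expression: b1 ⋄ b2 ⋄ b3 ⋄ b4
Identical normal forms: equal.

equal; both compose to b1 ⋄ b2 ⋄ b3 ⋄ b4


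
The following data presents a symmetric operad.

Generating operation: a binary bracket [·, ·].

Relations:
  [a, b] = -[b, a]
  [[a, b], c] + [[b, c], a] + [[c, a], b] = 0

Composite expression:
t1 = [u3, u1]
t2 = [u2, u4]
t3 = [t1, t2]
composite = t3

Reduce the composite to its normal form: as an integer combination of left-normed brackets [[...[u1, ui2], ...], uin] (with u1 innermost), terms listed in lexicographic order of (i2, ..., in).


In the tensor algebra, words opening u1 carry the u1-anchored form.
Composite bracket: [[u3, u1], [u2, u4]]
Each bracket splits as ab - ba, giving 8 signed words (2^3 = 8).
Coefficients come from the u1-initial words:
  u1u3u2u4 (sign -1) contributes -[[[u1, u3], u2], u4]
  u1u3u4u2 (sign +1) contributes +[[[u1, u3], u4], u2]

-[[[u1, u3], u2], u4] + [[[u1, u3], u4], u2]


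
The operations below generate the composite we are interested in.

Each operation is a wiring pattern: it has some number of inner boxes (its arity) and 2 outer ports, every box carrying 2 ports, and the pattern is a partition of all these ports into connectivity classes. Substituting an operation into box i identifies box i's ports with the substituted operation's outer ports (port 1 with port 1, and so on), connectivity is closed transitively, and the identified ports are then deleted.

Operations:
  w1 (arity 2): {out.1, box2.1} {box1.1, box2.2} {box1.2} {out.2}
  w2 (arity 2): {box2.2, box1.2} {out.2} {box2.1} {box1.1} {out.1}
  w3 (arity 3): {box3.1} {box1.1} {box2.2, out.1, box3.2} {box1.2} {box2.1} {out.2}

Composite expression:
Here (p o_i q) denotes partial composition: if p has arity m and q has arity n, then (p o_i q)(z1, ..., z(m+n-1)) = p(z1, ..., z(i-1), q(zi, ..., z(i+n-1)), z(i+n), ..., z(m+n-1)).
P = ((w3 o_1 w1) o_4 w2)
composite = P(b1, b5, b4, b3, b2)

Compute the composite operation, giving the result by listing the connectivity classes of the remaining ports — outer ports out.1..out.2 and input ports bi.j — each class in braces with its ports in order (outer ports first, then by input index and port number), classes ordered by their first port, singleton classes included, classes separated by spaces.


{out.1, b4.2} {out.2} {b1.1, b5.2} {b1.2} {b2.1} {b2.2, b3.2} {b3.1} {b4.1} {b5.1}

After gluing at w3, chains via deleted ports link the b-ports.
the subtree at w1 composes to {out.1, b5.1} {out.2} {b1.1, b5.2} {b1.2} on (b1, b5); out.j = own outer ports
the subtree at w2 composes to {out.1} {out.2} {b2.1} {b2.2, b3.2} {b3.1} on (b3, b2); out.j = own outer ports
the subtree at w3 composes to {out.1, b4.2} {out.2} {b1.1, b5.2} {b1.2} {b2.1} {b2.2, b3.2} {b3.1} {b4.1} {b5.1} on (b1, b5, b4, b3, b2); out.j = own outer ports


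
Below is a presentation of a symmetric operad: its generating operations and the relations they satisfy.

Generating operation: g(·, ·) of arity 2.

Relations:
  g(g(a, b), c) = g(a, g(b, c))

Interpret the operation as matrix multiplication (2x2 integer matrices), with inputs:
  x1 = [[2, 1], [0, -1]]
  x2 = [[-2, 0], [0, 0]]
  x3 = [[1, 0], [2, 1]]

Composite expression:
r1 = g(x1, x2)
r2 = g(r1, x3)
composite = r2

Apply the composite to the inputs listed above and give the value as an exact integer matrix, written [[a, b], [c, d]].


[[-4, 0], [0, 0]]

g(x1, x2) = [[-4, 0], [0, 0]]
g(g(x1, x2), x3) = [[-4, 0], [0, 0]]


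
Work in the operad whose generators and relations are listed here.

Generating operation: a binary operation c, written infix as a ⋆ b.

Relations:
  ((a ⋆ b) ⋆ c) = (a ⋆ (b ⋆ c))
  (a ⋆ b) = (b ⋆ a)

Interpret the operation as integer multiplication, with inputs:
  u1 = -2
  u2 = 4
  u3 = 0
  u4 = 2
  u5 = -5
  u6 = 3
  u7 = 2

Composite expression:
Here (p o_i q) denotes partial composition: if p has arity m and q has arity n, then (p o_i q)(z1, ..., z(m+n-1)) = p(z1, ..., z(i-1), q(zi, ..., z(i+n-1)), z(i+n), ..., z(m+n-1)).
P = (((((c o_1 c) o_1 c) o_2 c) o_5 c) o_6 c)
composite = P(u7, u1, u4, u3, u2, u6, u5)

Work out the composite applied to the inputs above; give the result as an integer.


0

(u1 ⋆ u4) = -4
(u7 ⋆ (u1 ⋆ u4)) = -8
((u7 ⋆ (u1 ⋆ u4)) ⋆ u3) = 0
(u6 ⋆ u5) = -15
(u2 ⋆ (u6 ⋆ u5)) = -60
(((u7 ⋆ (u1 ⋆ u4)) ⋆ u3) ⋆ (u2 ⋆ (u6 ⋆ u5))) = 0


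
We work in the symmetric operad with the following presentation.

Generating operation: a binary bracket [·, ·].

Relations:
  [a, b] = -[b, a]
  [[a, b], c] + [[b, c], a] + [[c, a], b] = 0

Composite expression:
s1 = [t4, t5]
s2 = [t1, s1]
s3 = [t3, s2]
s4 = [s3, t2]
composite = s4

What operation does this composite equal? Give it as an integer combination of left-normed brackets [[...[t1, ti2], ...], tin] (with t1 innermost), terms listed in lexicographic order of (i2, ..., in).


-[[[[t1, t4], t5], t3], t2] + [[[[t1, t5], t4], t3], t2]

Left-normed coefficients sit on the t1-initial expansion words.
Composite bracket: [[t3, [t1, [t4, t5]]], t2]
Applying ab - ba throughout gives 16 signed words (2^4 = 16).
Only words starting with t1 matter:
  the word t1t4t5t3t2 carries sign -1 and contributes -[[[[t1, t4], t5], t3], t2]
  the word t1t5t4t3t2 carries sign +1 and contributes +[[[[t1, t5], t4], t3], t2]


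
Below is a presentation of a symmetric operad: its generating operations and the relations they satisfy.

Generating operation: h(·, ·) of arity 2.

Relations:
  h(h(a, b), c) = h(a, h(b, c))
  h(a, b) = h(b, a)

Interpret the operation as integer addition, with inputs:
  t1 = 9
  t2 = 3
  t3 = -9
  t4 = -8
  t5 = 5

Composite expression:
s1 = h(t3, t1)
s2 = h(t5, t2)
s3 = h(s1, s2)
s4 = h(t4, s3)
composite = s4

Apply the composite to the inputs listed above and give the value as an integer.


h(t3, t1) = 0
h(t5, t2) = 8
h(h(t3, t1), h(t5, t2)) = 8
h(t4, h(h(t3, t1), h(t5, t2))) = 0

0


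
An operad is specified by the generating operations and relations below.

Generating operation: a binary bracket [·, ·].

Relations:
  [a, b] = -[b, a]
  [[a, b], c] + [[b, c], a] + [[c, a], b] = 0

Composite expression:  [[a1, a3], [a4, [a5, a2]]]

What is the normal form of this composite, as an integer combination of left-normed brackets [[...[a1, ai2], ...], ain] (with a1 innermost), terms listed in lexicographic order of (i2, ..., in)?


[[[[a1, a3], a2], a5], a4] - [[[[a1, a3], a4], a2], a5] + [[[[a1, a3], a4], a5], a2] - [[[[a1, a3], a5], a2], a4]


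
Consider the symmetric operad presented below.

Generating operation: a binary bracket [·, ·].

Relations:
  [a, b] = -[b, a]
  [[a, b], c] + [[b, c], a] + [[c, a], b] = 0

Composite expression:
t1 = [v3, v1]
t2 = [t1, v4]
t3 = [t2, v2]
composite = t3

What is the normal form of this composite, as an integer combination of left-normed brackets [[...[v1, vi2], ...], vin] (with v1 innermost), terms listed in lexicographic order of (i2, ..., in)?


-[[[v1, v3], v4], v2]

In the tensor algebra, words opening v1 carry the v1-anchored form.
Composite bracket: [[[v3, v1], v4], v2]
The bracket unfolds into 8 signed words via [a, b] = ab - ba (2^3 = 8).
Coefficients come from the v1-initial words:
  v1v3v4v2 (sign -1) contributes -[[[v1, v3], v4], v2]


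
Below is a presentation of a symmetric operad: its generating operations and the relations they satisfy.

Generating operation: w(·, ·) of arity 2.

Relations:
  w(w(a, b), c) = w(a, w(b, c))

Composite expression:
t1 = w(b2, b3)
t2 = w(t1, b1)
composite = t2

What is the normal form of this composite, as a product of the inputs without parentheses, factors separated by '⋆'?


All parenthesizations of w agree; list the b-inputs left to right.
w(b2, b3) linearizes to b2 ⋆ b3
w(w(b2, b3), b1) linearizes to b2 ⋆ b3 ⋆ b1

b2 ⋆ b3 ⋆ b1


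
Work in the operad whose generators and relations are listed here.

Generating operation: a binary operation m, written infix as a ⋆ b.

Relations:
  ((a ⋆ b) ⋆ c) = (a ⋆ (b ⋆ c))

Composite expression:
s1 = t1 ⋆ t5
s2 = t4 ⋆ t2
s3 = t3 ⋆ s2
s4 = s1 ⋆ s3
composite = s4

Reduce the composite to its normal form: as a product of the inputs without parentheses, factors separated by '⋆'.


t1 ⋆ t5 ⋆ t3 ⋆ t4 ⋆ t2

All parenthesizations of m agree; list the t-inputs left to right.
(t1 ⋆ t5) spells out as t1 ⋆ t5
(t4 ⋆ t2) spells out as t4 ⋆ t2
(t3 ⋆ (t4 ⋆ t2)) spells out as t3 ⋆ t4 ⋆ t2
((t1 ⋆ t5) ⋆ (t3 ⋆ (t4 ⋆ t2))) spells out as t1 ⋆ t5 ⋆ t3 ⋆ t4 ⋆ t2


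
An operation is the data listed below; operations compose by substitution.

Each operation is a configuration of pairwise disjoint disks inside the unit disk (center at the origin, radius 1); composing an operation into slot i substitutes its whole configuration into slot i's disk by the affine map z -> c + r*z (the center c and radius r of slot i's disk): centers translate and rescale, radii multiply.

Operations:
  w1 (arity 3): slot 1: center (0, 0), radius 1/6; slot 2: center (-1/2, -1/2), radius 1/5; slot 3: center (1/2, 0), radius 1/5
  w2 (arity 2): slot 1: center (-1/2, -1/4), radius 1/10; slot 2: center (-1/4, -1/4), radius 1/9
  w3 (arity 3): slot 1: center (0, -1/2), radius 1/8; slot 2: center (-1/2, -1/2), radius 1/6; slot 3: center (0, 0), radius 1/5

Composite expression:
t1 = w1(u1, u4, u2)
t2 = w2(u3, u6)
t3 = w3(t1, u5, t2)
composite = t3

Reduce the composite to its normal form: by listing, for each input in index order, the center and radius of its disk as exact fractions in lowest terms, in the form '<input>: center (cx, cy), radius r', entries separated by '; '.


u1: center (0, -1/2), radius 1/48; u2: center (1/16, -1/2), radius 1/40; u3: center (-1/10, -1/20), radius 1/50; u4: center (-1/16, -9/16), radius 1/40; u5: center (-1/2, -1/2), radius 1/6; u6: center (-1/20, -1/20), radius 1/45

Follow each u-input down from w3: c' goes to c + r*c', radius to r*r'.
u1: after 2 affine steps, its disk has center (0, -1/2), radius 1/48
u4: after 2 affine steps, its disk has center (-1/16, -9/16), radius 1/40
u2: after 2 affine steps, its disk has center (1/16, -1/2), radius 1/40
u5: after 1 affine step, its disk has center (-1/2, -1/2), radius 1/6
u3: after 2 affine steps, its disk has center (-1/10, -1/20), radius 1/50
u6: after 2 affine steps, its disk has center (-1/20, -1/20), radius 1/45


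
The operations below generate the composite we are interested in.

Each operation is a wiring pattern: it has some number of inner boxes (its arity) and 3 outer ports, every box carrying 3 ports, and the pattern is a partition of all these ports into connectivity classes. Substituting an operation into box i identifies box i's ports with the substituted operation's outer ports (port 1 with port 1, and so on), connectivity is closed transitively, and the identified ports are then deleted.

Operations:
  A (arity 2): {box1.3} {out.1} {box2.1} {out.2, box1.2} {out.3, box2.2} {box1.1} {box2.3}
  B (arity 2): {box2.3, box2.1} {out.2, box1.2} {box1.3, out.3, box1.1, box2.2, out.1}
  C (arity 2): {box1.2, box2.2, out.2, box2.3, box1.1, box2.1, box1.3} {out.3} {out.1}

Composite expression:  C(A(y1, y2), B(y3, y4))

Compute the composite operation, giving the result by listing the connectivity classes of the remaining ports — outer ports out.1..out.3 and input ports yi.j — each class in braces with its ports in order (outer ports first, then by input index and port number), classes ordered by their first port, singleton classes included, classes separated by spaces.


{out.1} {out.2, y1.2, y2.2, y3.1, y3.2, y3.3, y4.2} {out.3} {y1.1} {y1.3} {y2.1} {y2.3} {y4.1, y4.3}

Connectivity passes through glued C-boundaries; trace each wire chain.
A over (y1, y2) gives {out.1} {out.2, y1.2} {out.3, y2.2} {y1.1} {y1.3} {y2.1} {y2.3}, out.j being that stage's outer ports
B over (y3, y4) gives {out.1, out.3, y3.1, y3.3, y4.2} {out.2, y3.2} {y4.1, y4.3}, out.j being that stage's outer ports
C over (y1, y2, y3, y4) gives {out.1} {out.2, y1.2, y2.2, y3.1, y3.2, y3.3, y4.2} {out.3} {y1.1} {y1.3} {y2.1} {y2.3} {y4.1, y4.3}, out.j being that stage's outer ports


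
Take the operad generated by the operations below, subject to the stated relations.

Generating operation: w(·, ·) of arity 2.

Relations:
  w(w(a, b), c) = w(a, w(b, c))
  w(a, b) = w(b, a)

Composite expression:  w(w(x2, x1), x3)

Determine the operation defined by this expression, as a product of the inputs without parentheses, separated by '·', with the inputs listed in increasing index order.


x1 · x2 · x3

Any arrangement under w is one operation, so sort the x-inputs.
w(x2, x1) spells out as x2 · x1
w(w(x2, x1), x3) spells out as x2 · x1 · x3
reordering the factors by index: x1 · x2 · x3


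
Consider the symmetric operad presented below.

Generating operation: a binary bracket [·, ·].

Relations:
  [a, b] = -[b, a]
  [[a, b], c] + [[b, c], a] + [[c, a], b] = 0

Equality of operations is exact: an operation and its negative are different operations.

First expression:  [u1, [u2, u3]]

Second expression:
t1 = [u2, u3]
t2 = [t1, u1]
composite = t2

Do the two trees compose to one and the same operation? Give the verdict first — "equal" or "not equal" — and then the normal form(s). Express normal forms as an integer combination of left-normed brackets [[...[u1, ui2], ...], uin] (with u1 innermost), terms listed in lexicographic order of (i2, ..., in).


The first expression reduces to [[u1, u2], u3] - [[u1, u3], u2]
The second expression reduces to -[[u1, u2], u3] + [[u1, u3], u2]
Distinct normal forms: not equal.

not equal: they reduce to [[u1, u2], u3] - [[u1, u3], u2] and -[[u1, u2], u3] + [[u1, u3], u2]


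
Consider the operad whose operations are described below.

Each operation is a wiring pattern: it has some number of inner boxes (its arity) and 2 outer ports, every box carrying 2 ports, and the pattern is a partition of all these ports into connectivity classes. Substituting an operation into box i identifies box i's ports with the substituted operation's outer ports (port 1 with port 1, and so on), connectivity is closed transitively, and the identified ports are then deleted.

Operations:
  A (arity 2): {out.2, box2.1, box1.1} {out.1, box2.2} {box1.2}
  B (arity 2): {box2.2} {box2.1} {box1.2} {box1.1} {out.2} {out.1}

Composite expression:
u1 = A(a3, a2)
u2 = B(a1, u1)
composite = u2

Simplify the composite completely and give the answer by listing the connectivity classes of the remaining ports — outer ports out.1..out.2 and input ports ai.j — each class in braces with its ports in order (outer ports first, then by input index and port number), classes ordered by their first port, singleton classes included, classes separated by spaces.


{out.1} {out.2} {a1.1} {a1.2} {a2.1, a3.1} {a2.2} {a3.2}

After gluing at B, chains via deleted ports link the a-ports.
the subtree at A composes to {out.1, a2.2} {out.2, a2.1, a3.1} {a3.2} on (a3, a2); out.j = own outer ports
the subtree at B composes to {out.1} {out.2} {a1.1} {a1.2} {a2.1, a3.1} {a2.2} {a3.2} on (a1, a3, a2); out.j = own outer ports


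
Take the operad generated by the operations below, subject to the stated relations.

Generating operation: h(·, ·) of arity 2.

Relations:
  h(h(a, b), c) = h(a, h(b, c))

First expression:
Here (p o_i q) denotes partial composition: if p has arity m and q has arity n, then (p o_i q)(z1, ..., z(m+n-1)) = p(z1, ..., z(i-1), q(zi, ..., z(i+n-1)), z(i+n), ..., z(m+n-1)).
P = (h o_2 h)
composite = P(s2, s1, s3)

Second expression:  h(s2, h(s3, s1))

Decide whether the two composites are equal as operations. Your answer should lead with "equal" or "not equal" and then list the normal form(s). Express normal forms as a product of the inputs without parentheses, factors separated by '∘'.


not equal; first: s2 ∘ s1 ∘ s3; second: s2 ∘ s3 ∘ s1

The first composite normalizes to s2 ∘ s1 ∘ s3
The second composite normalizes to s2 ∘ s3 ∘ s1
No match — not equal.
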